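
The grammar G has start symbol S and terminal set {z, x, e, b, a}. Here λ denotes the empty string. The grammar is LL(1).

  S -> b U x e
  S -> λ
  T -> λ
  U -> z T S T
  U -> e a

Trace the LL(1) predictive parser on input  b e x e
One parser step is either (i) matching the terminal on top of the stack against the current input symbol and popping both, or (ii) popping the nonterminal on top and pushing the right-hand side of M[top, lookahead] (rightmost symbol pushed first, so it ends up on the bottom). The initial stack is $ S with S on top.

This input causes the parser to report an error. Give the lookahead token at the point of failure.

x

     Stack      Input      Action
  1  $ S        b e x e $  expand S -> b U x e
  2  $ e x U b  b e x e $  match b
  3  $ e x U    e x e $    expand U -> e a
  4  $ e x a e  e x e $    match e
  5  $ e x a    x e $      error: top is terminal a but lookahead is x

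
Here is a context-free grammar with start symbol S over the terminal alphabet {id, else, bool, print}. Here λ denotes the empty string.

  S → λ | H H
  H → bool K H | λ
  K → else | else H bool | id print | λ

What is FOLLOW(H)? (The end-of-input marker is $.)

{$, bool}

FIRST(H) = {λ, bool}
FIRST(K) = {λ, else, id}
FIRST(S) = {λ, bool}  (via H H)
FOLLOW(S) includes $ since S is the start symbol.
FOLLOW(S): S appears on no right-hand side. Thus FOLLOW(S) = {$}.
FOLLOW(H): in S→H H (occurrence 1), H is followed by H with FIRST {λ, bool}; in S→H H (occurrence 1), the suffix after H is nullable, so FOLLOW(H) ⊇ FOLLOW(S) = {$}; in S→H H (occurrence 2), the suffix after H is empty, so FOLLOW(H) ⊇ FOLLOW(S) = {$}; in H→bool K H, the suffix after H is empty (adds nothing new); in K→else H bool, H is followed by bool with FIRST {bool}. Thus FOLLOW(H) = {$, bool}.
FOLLOW(K): in H→bool K H, K is followed by H with FIRST {λ, bool}; in H→bool K H, the suffix after K is nullable, so FOLLOW(K) ⊇ FOLLOW(H) = {$, bool}. Thus FOLLOW(K) = {$, bool}.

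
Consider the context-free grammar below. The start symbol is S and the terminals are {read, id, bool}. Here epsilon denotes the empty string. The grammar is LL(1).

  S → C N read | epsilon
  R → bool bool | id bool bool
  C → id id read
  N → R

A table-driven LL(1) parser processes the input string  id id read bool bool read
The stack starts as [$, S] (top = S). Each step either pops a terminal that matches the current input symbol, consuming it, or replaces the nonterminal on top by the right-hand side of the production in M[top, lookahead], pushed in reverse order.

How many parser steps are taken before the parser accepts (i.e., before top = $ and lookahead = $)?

10

      Stack                Input                        Action
   1  $ S                  id id read bool bool read $  expand S → C N read
   2  $ read N C           id id read bool bool read $  expand C → id id read
   3  $ read N read id id  id id read bool bool read $  match id
   4  $ read N read id     id read bool bool read $     match id
   5  $ read N read        read bool bool read $        match read
   6  $ read N             bool bool read $             expand N → R
   7  $ read R             bool bool read $             expand R → bool bool
   8  $ read bool bool     bool bool read $             match bool
   9  $ read bool          bool read $                  match bool
  10  $ read               read $                       match read
Accept reached after 10 steps.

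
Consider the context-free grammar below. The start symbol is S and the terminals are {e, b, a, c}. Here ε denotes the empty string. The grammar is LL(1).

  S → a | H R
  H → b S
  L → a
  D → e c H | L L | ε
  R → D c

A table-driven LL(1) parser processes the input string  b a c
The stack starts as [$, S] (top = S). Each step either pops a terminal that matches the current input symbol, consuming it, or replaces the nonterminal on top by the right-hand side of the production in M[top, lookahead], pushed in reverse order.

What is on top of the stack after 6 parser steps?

D

     Stack    Input    Action
  1  $ S      b a c $  expand S → H R
  2  $ R H    b a c $  expand H → b S
  3  $ R S b  b a c $  match b
  4  $ R S    a c $    expand S → a
  5  $ R a    a c $    match a
  6  $ R      c $      expand R → D c
Stack after step 6: $ c D (top = D).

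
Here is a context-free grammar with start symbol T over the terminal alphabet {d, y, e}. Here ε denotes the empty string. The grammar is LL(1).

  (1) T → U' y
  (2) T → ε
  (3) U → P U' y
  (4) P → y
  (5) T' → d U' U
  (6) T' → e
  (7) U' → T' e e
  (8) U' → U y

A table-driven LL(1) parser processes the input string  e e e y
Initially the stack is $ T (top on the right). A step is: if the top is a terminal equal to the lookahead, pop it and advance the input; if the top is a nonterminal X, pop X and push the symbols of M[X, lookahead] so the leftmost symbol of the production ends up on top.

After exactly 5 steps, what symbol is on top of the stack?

e

step 1: stack=$ T  input=e e e y $  — expand T → U' y
step 2: stack=$ y U'  input=e e e y $  — expand U' → T' e e
step 3: stack=$ y e e T'  input=e e e y $  — expand T' → e
step 4: stack=$ y e e e  input=e e e y $  — match e
step 5: stack=$ y e e  input=e e y $  — match e
Stack after step 5: $ y e (top = e).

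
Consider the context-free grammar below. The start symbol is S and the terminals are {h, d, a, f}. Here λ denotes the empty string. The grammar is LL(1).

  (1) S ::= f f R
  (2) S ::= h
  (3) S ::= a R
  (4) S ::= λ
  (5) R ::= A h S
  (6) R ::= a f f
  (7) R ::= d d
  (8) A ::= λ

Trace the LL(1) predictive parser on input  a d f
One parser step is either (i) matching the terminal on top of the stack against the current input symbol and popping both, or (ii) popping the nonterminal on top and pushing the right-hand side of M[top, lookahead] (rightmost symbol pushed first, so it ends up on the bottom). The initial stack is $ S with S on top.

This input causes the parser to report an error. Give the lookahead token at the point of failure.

f

     Stack  Input    Action
  1  $ S    a d f $  expand S ::= a R
  2  $ R a  a d f $  match a
  3  $ R    d f $    expand R ::= d d
  4  $ d d  d f $    match d
  5  $ d    f $      error: top is terminal d but lookahead is f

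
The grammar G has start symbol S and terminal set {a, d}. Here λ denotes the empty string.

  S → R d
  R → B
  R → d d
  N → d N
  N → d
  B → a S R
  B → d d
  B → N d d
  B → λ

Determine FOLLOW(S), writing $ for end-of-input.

{$, a, d}

FIRST(N) = {d}
FIRST(B) = {λ, a, d}  (via N d d)
FIRST(R) = {λ, a, d}  (via B)
FIRST(S) = {a, d}  (via R d)
FOLLOW(S) includes $ since S is the start symbol.
FOLLOW(N): in N→d N, the suffix after N is empty (adds nothing new); in B→N d d, N is followed by d d with FIRST {d}. Thus FOLLOW(N) = {d}.
FOLLOW(S): in B→a S R, S is followed by R with FIRST {λ, a, d}; in B→a S R, the suffix after S is nullable, so FOLLOW(S) ⊇ FOLLOW(B) = {d}. Thus FOLLOW(S) = {$, a, d}.
FOLLOW(R): in S→R d, R is followed by d with FIRST {d}; in B→a S R, the suffix after R is empty, so FOLLOW(R) ⊇ FOLLOW(B) = {d}. Thus FOLLOW(R) = {d}.
FOLLOW(B): in R→B, the suffix after B is empty, so FOLLOW(B) ⊇ FOLLOW(R) = {d}. Thus FOLLOW(B) = {d}.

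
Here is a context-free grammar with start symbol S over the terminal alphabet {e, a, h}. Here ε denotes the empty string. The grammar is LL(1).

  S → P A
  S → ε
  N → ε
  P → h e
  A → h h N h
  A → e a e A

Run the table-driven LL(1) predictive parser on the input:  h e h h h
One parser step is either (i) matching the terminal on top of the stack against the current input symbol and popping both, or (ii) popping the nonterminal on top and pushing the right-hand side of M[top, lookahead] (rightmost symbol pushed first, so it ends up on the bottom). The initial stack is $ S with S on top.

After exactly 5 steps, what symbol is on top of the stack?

     Stack    Input        Action
  1  $ S      h e h h h $  expand S → P A
  2  $ A P    h e h h h $  expand P → h e
  3  $ A e h  h e h h h $  match h
  4  $ A e    e h h h $    match e
  5  $ A      h h h $      expand A → h h N h
Stack after step 5: $ h N h h (top = h).

h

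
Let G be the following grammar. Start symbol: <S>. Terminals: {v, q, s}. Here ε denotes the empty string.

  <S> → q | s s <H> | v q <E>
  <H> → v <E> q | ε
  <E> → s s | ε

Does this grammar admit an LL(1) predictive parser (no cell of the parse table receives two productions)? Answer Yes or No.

Yes

FIRST(<S>) = {q, s, v}
FIRST(<H>) = {ε, v}
FIRST(<E>) = {ε, s}
FOLLOW(<S>) = {$}
FOLLOW(<H>) = {$}
FOLLOW(<E>) = {$, q}
Each cell of M receives at most one production.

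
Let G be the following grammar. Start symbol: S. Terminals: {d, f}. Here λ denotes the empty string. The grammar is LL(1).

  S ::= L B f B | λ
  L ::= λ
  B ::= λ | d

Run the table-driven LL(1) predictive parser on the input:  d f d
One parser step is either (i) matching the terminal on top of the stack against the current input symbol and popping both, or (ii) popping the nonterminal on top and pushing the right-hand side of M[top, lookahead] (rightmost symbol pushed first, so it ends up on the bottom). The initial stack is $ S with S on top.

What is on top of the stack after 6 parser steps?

d

step 1: stack=$ S  input=d f d $  — expand S ::= L B f B
step 2: stack=$ B f B L  input=d f d $  — expand L ::= λ
step 3: stack=$ B f B  input=d f d $  — expand B ::= d
step 4: stack=$ B f d  input=d f d $  — match d
step 5: stack=$ B f  input=f d $  — match f
step 6: stack=$ B  input=d $  — expand B ::= d
Stack after step 6: $ d (top = d).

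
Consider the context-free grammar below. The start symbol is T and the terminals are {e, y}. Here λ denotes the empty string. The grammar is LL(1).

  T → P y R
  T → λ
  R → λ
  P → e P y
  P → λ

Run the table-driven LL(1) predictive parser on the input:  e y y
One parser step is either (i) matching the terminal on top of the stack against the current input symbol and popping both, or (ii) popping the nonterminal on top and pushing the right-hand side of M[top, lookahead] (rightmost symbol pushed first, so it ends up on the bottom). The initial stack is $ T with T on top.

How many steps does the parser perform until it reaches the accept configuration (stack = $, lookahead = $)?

step 1: stack=$ T  input=e y y $  — expand T → P y R
step 2: stack=$ R y P  input=e y y $  — expand P → e P y
step 3: stack=$ R y y P e  input=e y y $  — match e
step 4: stack=$ R y y P  input=y y $  — expand P → λ
step 5: stack=$ R y y  input=y y $  — match y
step 6: stack=$ R y  input=y $  — match y
step 7: stack=$ R  input=$  — expand R → λ
Accept reached after 7 steps.

7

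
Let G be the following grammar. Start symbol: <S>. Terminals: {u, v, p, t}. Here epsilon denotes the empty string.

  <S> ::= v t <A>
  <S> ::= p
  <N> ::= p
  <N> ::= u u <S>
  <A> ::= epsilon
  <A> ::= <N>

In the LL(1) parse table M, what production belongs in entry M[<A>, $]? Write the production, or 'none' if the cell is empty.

<A> ::= epsilon

FIRST(<S>): from <S>::=v t <A> we get {v}; from <S>::=p we get {p}. So FIRST(<S>) = {p, v}.
FIRST(<N>): from <N>::=p we get {p}; from <N>::=u u <S> we get {u}. So FIRST(<N>) = {p, u}.
FIRST(<A>): from <A>::=epsilon we get {epsilon}; from <A>::=<N> we get {p, u}. So FIRST(<A>) = {epsilon, p, u}.
FOLLOW(<S>) includes $ since <S> is the start symbol.
FOLLOW(<S>): in <N>::=u u <S>, the suffix after <S> is empty, so FOLLOW(<S>) ⊇ FOLLOW(<N>) = {$}. Thus FOLLOW(<S>) = {$}.
FOLLOW(<A>): in <S>::=v t <A>, the suffix after <A> is empty, so FOLLOW(<A>) ⊇ FOLLOW(<S>) = {$}. Thus FOLLOW(<A>) = {$}.
For <A> ::= epsilon: FIRST(epsilon) = {epsilon}, so it goes in M[<A>, t] for t ∈ {}; since epsilon ∈ FIRST, also for every t ∈ FOLLOW(<A>) = {$}.
For <A> ::= <N>: FIRST(<N>) = {p, u}, so it goes in M[<A>, t] for t ∈ {p, u}.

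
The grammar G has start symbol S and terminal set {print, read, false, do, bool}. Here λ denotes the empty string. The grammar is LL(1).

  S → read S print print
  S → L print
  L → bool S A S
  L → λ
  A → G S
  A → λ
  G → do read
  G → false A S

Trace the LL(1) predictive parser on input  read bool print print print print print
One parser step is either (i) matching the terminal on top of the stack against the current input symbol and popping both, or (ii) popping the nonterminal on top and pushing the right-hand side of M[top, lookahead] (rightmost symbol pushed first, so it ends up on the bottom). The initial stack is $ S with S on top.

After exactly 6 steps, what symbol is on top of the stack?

L

step 1: stack=$ S  input=read bool print print print print print $  — expand S → read S print print
step 2: stack=$ print print S read  input=read bool print print print print print $  — match read
step 3: stack=$ print print S  input=bool print print print print print $  — expand S → L print
step 4: stack=$ print print print L  input=bool print print print print print $  — expand L → bool S A S
step 5: stack=$ print print print S A S bool  input=bool print print print print print $  — match bool
step 6: stack=$ print print print S A S  input=print print print print print $  — expand S → L print
Stack after step 6: $ print print print S A print L (top = L).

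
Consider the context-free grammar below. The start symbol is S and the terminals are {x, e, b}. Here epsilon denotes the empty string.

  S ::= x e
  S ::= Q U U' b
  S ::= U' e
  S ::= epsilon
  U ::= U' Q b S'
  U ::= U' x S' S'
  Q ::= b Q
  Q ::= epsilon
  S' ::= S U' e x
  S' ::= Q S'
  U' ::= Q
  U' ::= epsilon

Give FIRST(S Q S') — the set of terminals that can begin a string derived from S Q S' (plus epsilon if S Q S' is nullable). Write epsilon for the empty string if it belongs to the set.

FIRST(Q) = {epsilon, b}
FIRST(U') = {epsilon, b}  (via Q)
FIRST(U) = {b, x}  (via U' Q b S', U' x S' S')
FIRST(S) = {epsilon, b, e, x}  (via Q U U' b, U' e)
FIRST(S') = {b, e, x}  (via S U' e x, Q S')
FIRST(S Q S'): take FIRST of each symbol in turn, carrying on past any symbol whose FIRST contains epsilon; result {b, e, x}.

{b, e, x}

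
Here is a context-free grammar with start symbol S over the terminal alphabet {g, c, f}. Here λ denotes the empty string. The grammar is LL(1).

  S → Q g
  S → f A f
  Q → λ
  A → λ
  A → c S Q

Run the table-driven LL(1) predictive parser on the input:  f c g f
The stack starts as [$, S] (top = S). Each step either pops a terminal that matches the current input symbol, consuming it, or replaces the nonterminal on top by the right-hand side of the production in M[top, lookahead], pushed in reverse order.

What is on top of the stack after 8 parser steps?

step 1: stack=$ S  input=f c g f $  — expand S → f A f
step 2: stack=$ f A f  input=f c g f $  — match f
step 3: stack=$ f A  input=c g f $  — expand A → c S Q
step 4: stack=$ f Q S c  input=c g f $  — match c
step 5: stack=$ f Q S  input=g f $  — expand S → Q g
step 6: stack=$ f Q g Q  input=g f $  — expand Q → λ
step 7: stack=$ f Q g  input=g f $  — match g
step 8: stack=$ f Q  input=f $  — expand Q → λ
Stack after step 8: $ f (top = f).

f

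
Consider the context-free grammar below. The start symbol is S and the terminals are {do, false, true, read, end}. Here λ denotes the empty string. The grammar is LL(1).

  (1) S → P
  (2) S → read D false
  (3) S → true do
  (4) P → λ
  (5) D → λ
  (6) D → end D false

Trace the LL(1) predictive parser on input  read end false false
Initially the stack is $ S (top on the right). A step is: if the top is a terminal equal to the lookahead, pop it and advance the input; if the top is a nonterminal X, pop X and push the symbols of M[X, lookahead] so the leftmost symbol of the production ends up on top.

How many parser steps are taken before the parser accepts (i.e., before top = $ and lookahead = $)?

7

step 1: stack=$ S  input=read end false false $  — expand S → read D false
step 2: stack=$ false D read  input=read end false false $  — match read
step 3: stack=$ false D  input=end false false $  — expand D → end D false
step 4: stack=$ false false D end  input=end false false $  — match end
step 5: stack=$ false false D  input=false false $  — expand D → λ
step 6: stack=$ false false  input=false false $  — match false
step 7: stack=$ false  input=false $  — match false
Accept reached after 7 steps.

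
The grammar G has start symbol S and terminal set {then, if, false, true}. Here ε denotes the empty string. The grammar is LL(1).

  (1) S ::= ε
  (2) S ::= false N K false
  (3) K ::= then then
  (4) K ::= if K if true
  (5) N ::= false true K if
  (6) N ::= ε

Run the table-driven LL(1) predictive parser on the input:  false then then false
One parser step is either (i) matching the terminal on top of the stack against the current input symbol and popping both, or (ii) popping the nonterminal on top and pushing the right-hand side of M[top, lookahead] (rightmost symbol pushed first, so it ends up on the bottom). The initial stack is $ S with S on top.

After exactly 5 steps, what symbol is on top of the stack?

     Stack              Input                    Action
  1  $ S                false then then false $  expand S ::= false N K false
  2  $ false K N false  false then then false $  match false
  3  $ false K N        then then false $        expand N ::= ε
  4  $ false K          then then false $        expand K ::= then then
  5  $ false then then  then then false $        match then
Stack after step 5: $ false then (top = then).

then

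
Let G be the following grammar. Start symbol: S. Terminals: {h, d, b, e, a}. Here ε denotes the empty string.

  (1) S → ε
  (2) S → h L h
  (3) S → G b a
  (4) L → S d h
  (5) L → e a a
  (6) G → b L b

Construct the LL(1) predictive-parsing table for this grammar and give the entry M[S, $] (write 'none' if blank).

FIRST(G) = {b}
FIRST(S) = {ε, b, h}  (via G b a)
FIRST(L) = {b, d, e, h}  (via S d h)
FOLLOW(S) includes $ since S is the start symbol.
FOLLOW(S): in L→S d h, S is followed by d h with FIRST {d}. Thus FOLLOW(S) = {$, d}.
For S → ε: FIRST(ε) = {ε}, so it goes in M[S, t] for t ∈ {}; since ε ∈ FIRST, also for every t ∈ FOLLOW(S) = {$, d}.
For S → h L h: FIRST(h L h) = {h}, so it goes in M[S, t] for t ∈ {h}.
For S → G b a: FIRST(G b a) = {b}, so it goes in M[S, t] for t ∈ {b}.

S → ε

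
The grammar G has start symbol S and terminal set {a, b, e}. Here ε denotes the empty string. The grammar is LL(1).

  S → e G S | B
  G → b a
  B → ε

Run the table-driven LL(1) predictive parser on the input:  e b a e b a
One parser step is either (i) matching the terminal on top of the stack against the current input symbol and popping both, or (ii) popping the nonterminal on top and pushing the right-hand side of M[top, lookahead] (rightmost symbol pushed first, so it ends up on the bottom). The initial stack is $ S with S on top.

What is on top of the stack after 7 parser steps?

G

step 1: stack=$ S  input=e b a e b a $  — expand S → e G S
step 2: stack=$ S G e  input=e b a e b a $  — match e
step 3: stack=$ S G  input=b a e b a $  — expand G → b a
step 4: stack=$ S a b  input=b a e b a $  — match b
step 5: stack=$ S a  input=a e b a $  — match a
step 6: stack=$ S  input=e b a $  — expand S → e G S
step 7: stack=$ S G e  input=e b a $  — match e
Stack after step 7: $ S G (top = G).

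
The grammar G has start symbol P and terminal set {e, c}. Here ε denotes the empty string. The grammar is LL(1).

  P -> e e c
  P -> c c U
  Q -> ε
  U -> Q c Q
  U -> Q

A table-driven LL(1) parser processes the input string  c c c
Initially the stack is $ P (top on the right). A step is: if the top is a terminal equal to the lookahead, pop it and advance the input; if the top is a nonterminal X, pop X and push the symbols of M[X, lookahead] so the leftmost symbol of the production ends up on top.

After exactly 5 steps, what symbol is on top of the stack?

c

     Stack    Input    Action
  1  $ P      c c c $  expand P -> c c U
  2  $ U c c  c c c $  match c
  3  $ U c    c c $    match c
  4  $ U      c $      expand U -> Q c Q
  5  $ Q c Q  c $      expand Q -> ε
Stack after step 5: $ Q c (top = c).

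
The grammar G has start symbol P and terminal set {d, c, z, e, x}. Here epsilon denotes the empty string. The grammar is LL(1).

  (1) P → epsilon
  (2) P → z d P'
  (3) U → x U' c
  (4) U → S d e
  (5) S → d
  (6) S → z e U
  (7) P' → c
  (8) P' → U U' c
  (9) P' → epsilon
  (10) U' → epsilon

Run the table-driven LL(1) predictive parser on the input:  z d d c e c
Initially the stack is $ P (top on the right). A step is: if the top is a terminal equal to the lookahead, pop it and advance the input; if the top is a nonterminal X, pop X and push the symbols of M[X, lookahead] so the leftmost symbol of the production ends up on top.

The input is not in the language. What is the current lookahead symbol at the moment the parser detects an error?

     Stack         Input          Action
  1  $ P           z d d c e c $  expand P → z d P'
  2  $ P' d z      z d d c e c $  match z
  3  $ P' d        d d c e c $    match d
  4  $ P'          d c e c $      expand P' → U U' c
  5  $ c U' U      d c e c $      expand U → S d e
  6  $ c U' e d S  d c e c $      expand S → d
  7  $ c U' e d d  d c e c $      match d
  8  $ c U' e d    c e c $        error: top is terminal d but lookahead is c

c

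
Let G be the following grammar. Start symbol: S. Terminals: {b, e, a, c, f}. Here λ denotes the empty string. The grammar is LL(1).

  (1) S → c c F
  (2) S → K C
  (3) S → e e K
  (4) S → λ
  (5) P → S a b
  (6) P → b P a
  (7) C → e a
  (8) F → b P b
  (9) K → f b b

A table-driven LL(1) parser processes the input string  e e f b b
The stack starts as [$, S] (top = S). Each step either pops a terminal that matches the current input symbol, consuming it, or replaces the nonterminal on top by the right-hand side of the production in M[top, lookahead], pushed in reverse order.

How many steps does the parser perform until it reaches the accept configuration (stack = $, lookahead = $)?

7

     Stack    Input        Action
  1  $ S      e e f b b $  expand S → e e K
  2  $ K e e  e e f b b $  match e
  3  $ K e    e f b b $    match e
  4  $ K      f b b $      expand K → f b b
  5  $ b b f  f b b $      match f
  6  $ b b    b b $        match b
  7  $ b      b $          match b
Accept reached after 7 steps.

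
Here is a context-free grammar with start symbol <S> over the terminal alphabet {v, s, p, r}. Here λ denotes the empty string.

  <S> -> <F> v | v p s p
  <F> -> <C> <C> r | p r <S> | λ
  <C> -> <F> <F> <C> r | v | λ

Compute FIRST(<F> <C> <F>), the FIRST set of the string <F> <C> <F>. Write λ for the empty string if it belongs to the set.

FIRST(<S>): from <S>-><F> v we get {p, r, v}; from <S>->v p s p we get {v}. So FIRST(<S>) = {p, r, v}.
FIRST(<F>): from <F>-><C> <C> r we get {p, r, v}; from <F>->p r <S> we get {p}; from <F>->λ we get {λ}. So FIRST(<F>) = {λ, p, r, v}.
FIRST(<C>): from <C>-><F> <F> <C> r we get {p, r, v}; from <C>->v we get {v}; from <C>->λ we get {λ}. So FIRST(<C>) = {λ, p, r, v}.
FIRST(<F> <C> <F>): take FIRST of each symbol in turn, carrying on past any symbol whose FIRST contains λ; result {λ, p, r, v}.

{λ, p, r, v}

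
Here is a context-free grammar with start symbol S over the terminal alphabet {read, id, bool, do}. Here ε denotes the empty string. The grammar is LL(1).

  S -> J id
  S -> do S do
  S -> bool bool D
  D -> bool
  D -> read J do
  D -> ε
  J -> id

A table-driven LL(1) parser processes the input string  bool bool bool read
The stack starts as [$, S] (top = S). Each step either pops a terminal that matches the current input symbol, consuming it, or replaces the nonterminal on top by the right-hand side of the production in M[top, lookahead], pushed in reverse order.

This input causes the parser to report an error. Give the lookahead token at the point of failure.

read

     Stack          Input                  Action
  1  $ S            bool bool bool read $  expand S -> bool bool D
  2  $ D bool bool  bool bool bool read $  match bool
  3  $ D bool       bool bool read $       match bool
  4  $ D            bool read $            expand D -> bool
  5  $ bool         bool read $            match bool
  6  $              read $                 error: stack empty but input remains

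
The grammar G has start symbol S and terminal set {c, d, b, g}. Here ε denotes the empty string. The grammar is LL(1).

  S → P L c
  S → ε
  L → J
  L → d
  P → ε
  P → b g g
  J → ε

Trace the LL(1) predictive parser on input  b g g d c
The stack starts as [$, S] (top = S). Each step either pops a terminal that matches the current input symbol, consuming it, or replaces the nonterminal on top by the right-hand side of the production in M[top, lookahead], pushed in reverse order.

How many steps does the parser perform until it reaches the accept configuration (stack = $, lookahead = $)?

8

     Stack        Input        Action
  1  $ S          b g g d c $  expand S → P L c
  2  $ c L P      b g g d c $  expand P → b g g
  3  $ c L g g b  b g g d c $  match b
  4  $ c L g g    g g d c $    match g
  5  $ c L g      g d c $      match g
  6  $ c L        d c $        expand L → d
  7  $ c d        d c $        match d
  8  $ c          c $          match c
Accept reached after 8 steps.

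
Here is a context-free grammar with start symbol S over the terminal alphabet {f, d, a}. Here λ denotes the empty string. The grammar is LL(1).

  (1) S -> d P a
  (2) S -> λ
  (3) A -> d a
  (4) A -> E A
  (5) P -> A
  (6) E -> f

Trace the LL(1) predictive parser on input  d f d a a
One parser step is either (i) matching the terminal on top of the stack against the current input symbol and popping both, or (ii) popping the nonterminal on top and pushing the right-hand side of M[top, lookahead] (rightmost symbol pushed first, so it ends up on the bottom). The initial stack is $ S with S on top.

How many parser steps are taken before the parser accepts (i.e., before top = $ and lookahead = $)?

step 1: stack=$ S  input=d f d a a $  — expand S -> d P a
step 2: stack=$ a P d  input=d f d a a $  — match d
step 3: stack=$ a P  input=f d a a $  — expand P -> A
step 4: stack=$ a A  input=f d a a $  — expand A -> E A
step 5: stack=$ a A E  input=f d a a $  — expand E -> f
step 6: stack=$ a A f  input=f d a a $  — match f
step 7: stack=$ a A  input=d a a $  — expand A -> d a
step 8: stack=$ a a d  input=d a a $  — match d
step 9: stack=$ a a  input=a a $  — match a
step 10: stack=$ a  input=a $  — match a
Accept reached after 10 steps.

10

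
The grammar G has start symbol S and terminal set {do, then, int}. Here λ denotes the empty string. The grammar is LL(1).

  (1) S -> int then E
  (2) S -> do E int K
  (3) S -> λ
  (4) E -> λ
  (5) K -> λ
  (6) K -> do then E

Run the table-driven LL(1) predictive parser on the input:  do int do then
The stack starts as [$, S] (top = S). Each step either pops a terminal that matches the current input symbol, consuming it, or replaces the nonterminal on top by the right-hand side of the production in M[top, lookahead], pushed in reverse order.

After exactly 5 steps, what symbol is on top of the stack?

     Stack         Input             Action
  1  $ S           do int do then $  expand S -> do E int K
  2  $ K int E do  do int do then $  match do
  3  $ K int E     int do then $     expand E -> λ
  4  $ K int       int do then $     match int
  5  $ K           do then $         expand K -> do then E
Stack after step 5: $ E then do (top = do).

do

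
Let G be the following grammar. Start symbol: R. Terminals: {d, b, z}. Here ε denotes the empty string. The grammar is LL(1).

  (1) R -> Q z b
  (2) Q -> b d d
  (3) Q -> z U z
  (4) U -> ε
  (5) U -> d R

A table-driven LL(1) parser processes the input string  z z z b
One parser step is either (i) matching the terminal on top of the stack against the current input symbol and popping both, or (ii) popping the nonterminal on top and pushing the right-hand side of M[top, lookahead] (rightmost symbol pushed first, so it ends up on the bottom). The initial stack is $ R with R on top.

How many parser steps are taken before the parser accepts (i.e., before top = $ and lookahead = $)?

7

     Stack        Input      Action
  1  $ R          z z z b $  expand R -> Q z b
  2  $ b z Q      z z z b $  expand Q -> z U z
  3  $ b z z U z  z z z b $  match z
  4  $ b z z U    z z b $    expand U -> ε
  5  $ b z z      z z b $    match z
  6  $ b z        z b $      match z
  7  $ b          b $        match b
Accept reached after 7 steps.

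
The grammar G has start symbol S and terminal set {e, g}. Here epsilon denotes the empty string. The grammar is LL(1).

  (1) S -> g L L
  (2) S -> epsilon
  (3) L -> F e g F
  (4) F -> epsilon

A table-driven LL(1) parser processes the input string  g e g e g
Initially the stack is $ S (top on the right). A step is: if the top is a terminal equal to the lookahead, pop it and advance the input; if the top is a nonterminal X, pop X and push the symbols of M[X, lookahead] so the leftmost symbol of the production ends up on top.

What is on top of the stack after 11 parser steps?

F

      Stack        Input        Action
   1  $ S          g e g e g $  expand S -> g L L
   2  $ L L g      g e g e g $  match g
   3  $ L L        e g e g $    expand L -> F e g F
   4  $ L F g e F  e g e g $    expand F -> epsilon
   5  $ L F g e    e g e g $    match e
   6  $ L F g      g e g $      match g
   7  $ L F        e g $        expand F -> epsilon
   8  $ L          e g $        expand L -> F e g F
   9  $ F g e F    e g $        expand F -> epsilon
  10  $ F g e      e g $        match e
  11  $ F g        g $          match g
Stack after step 11: $ F (top = F).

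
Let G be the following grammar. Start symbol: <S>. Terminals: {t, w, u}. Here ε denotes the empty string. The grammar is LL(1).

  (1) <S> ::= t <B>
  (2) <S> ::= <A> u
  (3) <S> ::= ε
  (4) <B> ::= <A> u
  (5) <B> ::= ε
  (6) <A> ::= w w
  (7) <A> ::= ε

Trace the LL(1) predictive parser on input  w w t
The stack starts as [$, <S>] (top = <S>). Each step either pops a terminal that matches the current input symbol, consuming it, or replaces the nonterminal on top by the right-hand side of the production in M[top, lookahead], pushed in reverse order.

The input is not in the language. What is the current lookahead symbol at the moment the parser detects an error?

     Stack    Input    Action
  1  $ <S>    w w t $  expand <S> ::= <A> u
  2  $ u <A>  w w t $  expand <A> ::= w w
  3  $ u w w  w w t $  match w
  4  $ u w    w t $    match w
  5  $ u      t $      error: top is terminal u but lookahead is t

t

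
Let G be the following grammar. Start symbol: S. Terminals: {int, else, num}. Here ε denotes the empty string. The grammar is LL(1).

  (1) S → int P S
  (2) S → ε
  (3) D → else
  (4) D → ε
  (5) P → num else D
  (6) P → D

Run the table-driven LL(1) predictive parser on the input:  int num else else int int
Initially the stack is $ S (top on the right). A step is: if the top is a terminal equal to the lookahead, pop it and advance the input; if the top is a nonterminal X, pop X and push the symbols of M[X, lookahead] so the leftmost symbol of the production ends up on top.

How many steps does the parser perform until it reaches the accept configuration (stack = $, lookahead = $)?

      Stack           Input                        Action
   1  $ S             int num else else int int $  expand S → int P S
   2  $ S P int       int num else else int int $  match int
   3  $ S P           num else else int int $      expand P → num else D
   4  $ S D else num  num else else int int $      match num
   5  $ S D else      else else int int $          match else
   6  $ S D           else int int $               expand D → else
   7  $ S else        else int int $               match else
   8  $ S             int int $                    expand S → int P S
   9  $ S P int       int int $                    match int
  10  $ S P           int $                        expand P → D
  11  $ S D           int $                        expand D → ε
  12  $ S             int $                        expand S → int P S
  13  $ S P int       int $                        match int
  14  $ S P           $                            expand P → D
  15  $ S D           $                            expand D → ε
  16  $ S             $                            expand S → ε
Accept reached after 16 steps.

16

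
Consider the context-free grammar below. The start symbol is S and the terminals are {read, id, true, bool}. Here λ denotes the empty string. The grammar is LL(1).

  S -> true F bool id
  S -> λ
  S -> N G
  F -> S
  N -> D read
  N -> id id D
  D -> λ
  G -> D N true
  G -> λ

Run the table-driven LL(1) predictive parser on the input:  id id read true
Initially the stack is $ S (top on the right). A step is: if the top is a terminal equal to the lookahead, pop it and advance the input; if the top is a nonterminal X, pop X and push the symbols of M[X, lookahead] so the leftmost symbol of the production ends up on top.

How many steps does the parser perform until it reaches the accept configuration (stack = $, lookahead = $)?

step 1: stack=$ S  input=id id read true $  — expand S -> N G
step 2: stack=$ G N  input=id id read true $  — expand N -> id id D
step 3: stack=$ G D id id  input=id id read true $  — match id
step 4: stack=$ G D id  input=id read true $  — match id
step 5: stack=$ G D  input=read true $  — expand D -> λ
step 6: stack=$ G  input=read true $  — expand G -> D N true
step 7: stack=$ true N D  input=read true $  — expand D -> λ
step 8: stack=$ true N  input=read true $  — expand N -> D read
step 9: stack=$ true read D  input=read true $  — expand D -> λ
step 10: stack=$ true read  input=read true $  — match read
step 11: stack=$ true  input=true $  — match true
Accept reached after 11 steps.

11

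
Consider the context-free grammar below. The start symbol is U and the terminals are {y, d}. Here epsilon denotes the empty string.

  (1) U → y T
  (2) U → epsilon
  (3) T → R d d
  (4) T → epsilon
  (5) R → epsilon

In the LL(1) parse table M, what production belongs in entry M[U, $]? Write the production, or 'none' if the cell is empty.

FIRST(U): from U→y T we get {y}; from U→epsilon we get {epsilon}. So FIRST(U) = {epsilon, y}.
FIRST(R): from R→epsilon we get {epsilon}. So FIRST(R) = {epsilon}.
FIRST(T): from T→R d d we get {d}; from T→epsilon we get {epsilon}. So FIRST(T) = {epsilon, d}.
FOLLOW(U) includes $ since U is the start symbol.
FOLLOW(U): U appears on no right-hand side. Thus FOLLOW(U) = {$}.
For U → y T: FIRST(y T) = {y}, so it goes in M[U, t] for t ∈ {y}.
For U → epsilon: FIRST(epsilon) = {epsilon}, so it goes in M[U, t] for t ∈ {}; since epsilon ∈ FIRST, also for every t ∈ FOLLOW(U) = {$}.

U → epsilon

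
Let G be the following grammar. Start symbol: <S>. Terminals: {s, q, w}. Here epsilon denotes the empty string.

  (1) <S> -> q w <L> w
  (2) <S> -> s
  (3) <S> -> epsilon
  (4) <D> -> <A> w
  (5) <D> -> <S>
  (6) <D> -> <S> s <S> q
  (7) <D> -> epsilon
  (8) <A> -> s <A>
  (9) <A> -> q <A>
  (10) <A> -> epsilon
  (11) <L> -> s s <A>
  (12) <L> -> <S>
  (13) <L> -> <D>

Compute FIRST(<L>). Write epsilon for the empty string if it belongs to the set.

FIRST(<S>): from <S>->q w <L> w we get {q}; from <S>->s we get {s}; from <S>->epsilon we get {epsilon}. So FIRST(<S>) = {epsilon, q, s}.
FIRST(<A>): from <A>->s <A> we get {s}; from <A>->q <A> we get {q}; from <A>->epsilon we get {epsilon}. So FIRST(<A>) = {epsilon, q, s}.
FIRST(<D>): from <D>-><A> w we get {q, s, w}; from <D>-><S> we get {epsilon, q, s}; from <D>-><S> s <S> q we get {q, s}; from <D>->epsilon we get {epsilon}. So FIRST(<D>) = {epsilon, q, s, w}.
FIRST(<L>): from <L>->s s <A> we get {s}; from <L>-><S> we get {epsilon, q, s}; from <L>-><D> we get {epsilon, q, s, w}. So FIRST(<L>) = {epsilon, q, s, w}.

{epsilon, q, s, w}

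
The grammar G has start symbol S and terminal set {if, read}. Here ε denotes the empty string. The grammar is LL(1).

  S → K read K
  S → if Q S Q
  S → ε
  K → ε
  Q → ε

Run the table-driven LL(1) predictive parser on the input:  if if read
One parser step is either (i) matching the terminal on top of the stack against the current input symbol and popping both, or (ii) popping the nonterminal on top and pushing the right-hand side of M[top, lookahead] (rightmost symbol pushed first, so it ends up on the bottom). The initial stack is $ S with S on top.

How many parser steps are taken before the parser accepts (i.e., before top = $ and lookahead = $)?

step 1: stack=$ S  input=if if read $  — expand S → if Q S Q
step 2: stack=$ Q S Q if  input=if if read $  — match if
step 3: stack=$ Q S Q  input=if read $  — expand Q → ε
step 4: stack=$ Q S  input=if read $  — expand S → if Q S Q
step 5: stack=$ Q Q S Q if  input=if read $  — match if
step 6: stack=$ Q Q S Q  input=read $  — expand Q → ε
step 7: stack=$ Q Q S  input=read $  — expand S → K read K
step 8: stack=$ Q Q K read K  input=read $  — expand K → ε
step 9: stack=$ Q Q K read  input=read $  — match read
step 10: stack=$ Q Q K  input=$  — expand K → ε
step 11: stack=$ Q Q  input=$  — expand Q → ε
step 12: stack=$ Q  input=$  — expand Q → ε
Accept reached after 12 steps.

12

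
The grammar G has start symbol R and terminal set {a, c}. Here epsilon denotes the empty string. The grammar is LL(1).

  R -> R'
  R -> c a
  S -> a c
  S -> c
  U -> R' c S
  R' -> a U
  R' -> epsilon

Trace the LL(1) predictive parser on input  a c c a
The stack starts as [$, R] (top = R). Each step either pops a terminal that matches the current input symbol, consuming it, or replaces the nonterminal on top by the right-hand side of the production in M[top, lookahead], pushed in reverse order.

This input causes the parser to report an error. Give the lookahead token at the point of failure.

step 1: stack=$ R  input=a c c a $  — expand R -> R'
step 2: stack=$ R'  input=a c c a $  — expand R' -> a U
step 3: stack=$ U a  input=a c c a $  — match a
step 4: stack=$ U  input=c c a $  — expand U -> R' c S
step 5: stack=$ S c R'  input=c c a $  — expand R' -> epsilon
step 6: stack=$ S c  input=c c a $  — match c
step 7: stack=$ S  input=c a $  — expand S -> c
step 8: stack=$ c  input=c a $  — match c
step 9: stack=$  input=a $  — error: stack empty but input remains

a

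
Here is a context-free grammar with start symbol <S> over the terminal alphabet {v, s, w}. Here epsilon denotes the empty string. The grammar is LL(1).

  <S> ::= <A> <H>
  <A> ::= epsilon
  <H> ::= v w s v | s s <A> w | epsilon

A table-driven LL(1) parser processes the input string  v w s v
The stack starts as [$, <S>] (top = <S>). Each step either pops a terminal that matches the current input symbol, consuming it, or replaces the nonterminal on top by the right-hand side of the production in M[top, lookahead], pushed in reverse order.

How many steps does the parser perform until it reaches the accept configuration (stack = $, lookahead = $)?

     Stack      Input      Action
  1  $ <S>      v w s v $  expand <S> ::= <A> <H>
  2  $ <H> <A>  v w s v $  expand <A> ::= epsilon
  3  $ <H>      v w s v $  expand <H> ::= v w s v
  4  $ v s w v  v w s v $  match v
  5  $ v s w    w s v $    match w
  6  $ v s      s v $      match s
  7  $ v        v $        match v
Accept reached after 7 steps.

7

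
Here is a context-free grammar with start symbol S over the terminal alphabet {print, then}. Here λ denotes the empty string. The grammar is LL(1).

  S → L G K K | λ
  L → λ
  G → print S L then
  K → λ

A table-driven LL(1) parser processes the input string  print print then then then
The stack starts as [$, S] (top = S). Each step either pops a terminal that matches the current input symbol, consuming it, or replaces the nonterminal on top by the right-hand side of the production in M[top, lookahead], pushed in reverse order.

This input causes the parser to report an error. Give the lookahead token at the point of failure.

then

      Stack                            Input                         Action
   1  $ S                              print print then then then $  expand S → L G K K
   2  $ K K G L                        print print then then then $  expand L → λ
   3  $ K K G                          print print then then then $  expand G → print S L then
   4  $ K K then L S print             print print then then then $  match print
   5  $ K K then L S                   print then then then $        expand S → L G K K
   6  $ K K then L K K G L             print then then then $        expand L → λ
   7  $ K K then L K K G               print then then then $        expand G → print S L then
   8  $ K K then L K K then L S print  print then then then $        match print
   9  $ K K then L K K then L S        then then then $              expand S → λ
  10  $ K K then L K K then L          then then then $              expand L → λ
  11  $ K K then L K K then            then then then $              match then
  12  $ K K then L K K                 then then $                   expand K → λ
  13  $ K K then L K                   then then $                   expand K → λ
  14  $ K K then L                     then then $                   expand L → λ
  15  $ K K then                       then then $                   match then
  16  $ K K                            then $                        expand K → λ
  17  $ K                              then $                        expand K → λ
  18  $                                then $                        error: stack empty but input remains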